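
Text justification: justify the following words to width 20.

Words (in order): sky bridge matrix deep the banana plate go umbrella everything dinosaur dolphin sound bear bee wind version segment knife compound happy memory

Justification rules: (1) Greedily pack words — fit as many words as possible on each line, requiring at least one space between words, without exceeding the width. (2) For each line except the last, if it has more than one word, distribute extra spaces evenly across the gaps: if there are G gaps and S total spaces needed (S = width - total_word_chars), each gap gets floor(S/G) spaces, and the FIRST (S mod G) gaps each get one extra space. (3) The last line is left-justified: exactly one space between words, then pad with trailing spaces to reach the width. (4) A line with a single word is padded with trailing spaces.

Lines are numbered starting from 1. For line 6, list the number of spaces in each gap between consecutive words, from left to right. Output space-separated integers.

Line 1: ['sky', 'bridge', 'matrix'] (min_width=17, slack=3)
Line 2: ['deep', 'the', 'banana'] (min_width=15, slack=5)
Line 3: ['plate', 'go', 'umbrella'] (min_width=17, slack=3)
Line 4: ['everything', 'dinosaur'] (min_width=19, slack=1)
Line 5: ['dolphin', 'sound', 'bear'] (min_width=18, slack=2)
Line 6: ['bee', 'wind', 'version'] (min_width=16, slack=4)
Line 7: ['segment', 'knife'] (min_width=13, slack=7)
Line 8: ['compound', 'happy'] (min_width=14, slack=6)
Line 9: ['memory'] (min_width=6, slack=14)

Answer: 3 3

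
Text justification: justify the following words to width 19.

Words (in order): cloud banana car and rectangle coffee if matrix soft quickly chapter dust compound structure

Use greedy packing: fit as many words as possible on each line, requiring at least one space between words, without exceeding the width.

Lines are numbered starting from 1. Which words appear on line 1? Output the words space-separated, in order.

Answer: cloud banana car

Derivation:
Line 1: ['cloud', 'banana', 'car'] (min_width=16, slack=3)
Line 2: ['and', 'rectangle'] (min_width=13, slack=6)
Line 3: ['coffee', 'if', 'matrix'] (min_width=16, slack=3)
Line 4: ['soft', 'quickly'] (min_width=12, slack=7)
Line 5: ['chapter', 'dust'] (min_width=12, slack=7)
Line 6: ['compound', 'structure'] (min_width=18, slack=1)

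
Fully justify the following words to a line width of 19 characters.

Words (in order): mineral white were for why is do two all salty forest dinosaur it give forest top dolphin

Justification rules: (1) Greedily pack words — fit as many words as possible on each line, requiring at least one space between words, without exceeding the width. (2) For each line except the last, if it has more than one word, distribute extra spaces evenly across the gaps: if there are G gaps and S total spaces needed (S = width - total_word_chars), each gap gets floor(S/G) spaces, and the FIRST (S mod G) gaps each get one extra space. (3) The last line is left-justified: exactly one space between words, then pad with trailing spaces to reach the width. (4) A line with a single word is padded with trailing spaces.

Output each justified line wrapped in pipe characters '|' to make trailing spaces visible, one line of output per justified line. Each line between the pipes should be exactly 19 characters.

Answer: |mineral  white were|
|for  why  is do two|
|all   salty  forest|
|dinosaur   it  give|
|forest top dolphin |

Derivation:
Line 1: ['mineral', 'white', 'were'] (min_width=18, slack=1)
Line 2: ['for', 'why', 'is', 'do', 'two'] (min_width=17, slack=2)
Line 3: ['all', 'salty', 'forest'] (min_width=16, slack=3)
Line 4: ['dinosaur', 'it', 'give'] (min_width=16, slack=3)
Line 5: ['forest', 'top', 'dolphin'] (min_width=18, slack=1)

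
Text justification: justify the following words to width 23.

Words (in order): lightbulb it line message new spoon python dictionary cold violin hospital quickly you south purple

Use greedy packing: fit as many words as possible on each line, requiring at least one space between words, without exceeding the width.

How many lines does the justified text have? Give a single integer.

Line 1: ['lightbulb', 'it', 'line'] (min_width=17, slack=6)
Line 2: ['message', 'new', 'spoon'] (min_width=17, slack=6)
Line 3: ['python', 'dictionary', 'cold'] (min_width=22, slack=1)
Line 4: ['violin', 'hospital', 'quickly'] (min_width=23, slack=0)
Line 5: ['you', 'south', 'purple'] (min_width=16, slack=7)
Total lines: 5

Answer: 5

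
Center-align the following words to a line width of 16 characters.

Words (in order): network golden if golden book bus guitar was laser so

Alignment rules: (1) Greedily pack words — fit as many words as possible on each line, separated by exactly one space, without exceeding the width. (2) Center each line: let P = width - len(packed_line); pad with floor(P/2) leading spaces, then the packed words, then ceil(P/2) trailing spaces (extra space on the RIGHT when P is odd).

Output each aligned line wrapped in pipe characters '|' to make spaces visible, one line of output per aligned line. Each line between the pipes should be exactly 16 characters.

Answer: | network golden |
| if golden book |
| bus guitar was |
|    laser so    |

Derivation:
Line 1: ['network', 'golden'] (min_width=14, slack=2)
Line 2: ['if', 'golden', 'book'] (min_width=14, slack=2)
Line 3: ['bus', 'guitar', 'was'] (min_width=14, slack=2)
Line 4: ['laser', 'so'] (min_width=8, slack=8)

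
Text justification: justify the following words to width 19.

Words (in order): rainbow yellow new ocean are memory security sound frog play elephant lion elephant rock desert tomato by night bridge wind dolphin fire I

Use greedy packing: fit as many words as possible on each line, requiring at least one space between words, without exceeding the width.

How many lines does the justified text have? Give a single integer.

Answer: 8

Derivation:
Line 1: ['rainbow', 'yellow', 'new'] (min_width=18, slack=1)
Line 2: ['ocean', 'are', 'memory'] (min_width=16, slack=3)
Line 3: ['security', 'sound', 'frog'] (min_width=19, slack=0)
Line 4: ['play', 'elephant', 'lion'] (min_width=18, slack=1)
Line 5: ['elephant', 'rock'] (min_width=13, slack=6)
Line 6: ['desert', 'tomato', 'by'] (min_width=16, slack=3)
Line 7: ['night', 'bridge', 'wind'] (min_width=17, slack=2)
Line 8: ['dolphin', 'fire', 'I'] (min_width=14, slack=5)
Total lines: 8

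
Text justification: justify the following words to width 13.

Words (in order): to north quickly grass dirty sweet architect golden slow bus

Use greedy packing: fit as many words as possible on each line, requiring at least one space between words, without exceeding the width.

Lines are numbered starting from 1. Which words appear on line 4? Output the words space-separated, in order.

Answer: architect

Derivation:
Line 1: ['to', 'north'] (min_width=8, slack=5)
Line 2: ['quickly', 'grass'] (min_width=13, slack=0)
Line 3: ['dirty', 'sweet'] (min_width=11, slack=2)
Line 4: ['architect'] (min_width=9, slack=4)
Line 5: ['golden', 'slow'] (min_width=11, slack=2)
Line 6: ['bus'] (min_width=3, slack=10)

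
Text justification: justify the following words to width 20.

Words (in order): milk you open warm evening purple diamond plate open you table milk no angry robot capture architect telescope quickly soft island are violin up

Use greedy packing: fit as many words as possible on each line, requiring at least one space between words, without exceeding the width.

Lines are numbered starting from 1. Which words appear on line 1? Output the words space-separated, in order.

Answer: milk you open warm

Derivation:
Line 1: ['milk', 'you', 'open', 'warm'] (min_width=18, slack=2)
Line 2: ['evening', 'purple'] (min_width=14, slack=6)
Line 3: ['diamond', 'plate', 'open'] (min_width=18, slack=2)
Line 4: ['you', 'table', 'milk', 'no'] (min_width=17, slack=3)
Line 5: ['angry', 'robot', 'capture'] (min_width=19, slack=1)
Line 6: ['architect', 'telescope'] (min_width=19, slack=1)
Line 7: ['quickly', 'soft', 'island'] (min_width=19, slack=1)
Line 8: ['are', 'violin', 'up'] (min_width=13, slack=7)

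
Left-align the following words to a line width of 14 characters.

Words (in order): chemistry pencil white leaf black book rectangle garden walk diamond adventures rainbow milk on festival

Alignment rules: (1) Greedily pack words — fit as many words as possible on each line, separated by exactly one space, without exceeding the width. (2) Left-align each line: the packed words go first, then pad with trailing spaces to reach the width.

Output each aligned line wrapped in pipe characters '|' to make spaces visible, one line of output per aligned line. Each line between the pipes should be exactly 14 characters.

Line 1: ['chemistry'] (min_width=9, slack=5)
Line 2: ['pencil', 'white'] (min_width=12, slack=2)
Line 3: ['leaf', 'black'] (min_width=10, slack=4)
Line 4: ['book', 'rectangle'] (min_width=14, slack=0)
Line 5: ['garden', 'walk'] (min_width=11, slack=3)
Line 6: ['diamond'] (min_width=7, slack=7)
Line 7: ['adventures'] (min_width=10, slack=4)
Line 8: ['rainbow', 'milk'] (min_width=12, slack=2)
Line 9: ['on', 'festival'] (min_width=11, slack=3)

Answer: |chemistry     |
|pencil white  |
|leaf black    |
|book rectangle|
|garden walk   |
|diamond       |
|adventures    |
|rainbow milk  |
|on festival   |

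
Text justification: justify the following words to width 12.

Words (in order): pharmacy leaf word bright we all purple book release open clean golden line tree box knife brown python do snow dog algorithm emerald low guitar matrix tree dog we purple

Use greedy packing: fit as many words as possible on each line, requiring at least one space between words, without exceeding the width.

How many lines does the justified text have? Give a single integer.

Line 1: ['pharmacy'] (min_width=8, slack=4)
Line 2: ['leaf', 'word'] (min_width=9, slack=3)
Line 3: ['bright', 'we'] (min_width=9, slack=3)
Line 4: ['all', 'purple'] (min_width=10, slack=2)
Line 5: ['book', 'release'] (min_width=12, slack=0)
Line 6: ['open', 'clean'] (min_width=10, slack=2)
Line 7: ['golden', 'line'] (min_width=11, slack=1)
Line 8: ['tree', 'box'] (min_width=8, slack=4)
Line 9: ['knife', 'brown'] (min_width=11, slack=1)
Line 10: ['python', 'do'] (min_width=9, slack=3)
Line 11: ['snow', 'dog'] (min_width=8, slack=4)
Line 12: ['algorithm'] (min_width=9, slack=3)
Line 13: ['emerald', 'low'] (min_width=11, slack=1)
Line 14: ['guitar'] (min_width=6, slack=6)
Line 15: ['matrix', 'tree'] (min_width=11, slack=1)
Line 16: ['dog', 'we'] (min_width=6, slack=6)
Line 17: ['purple'] (min_width=6, slack=6)
Total lines: 17

Answer: 17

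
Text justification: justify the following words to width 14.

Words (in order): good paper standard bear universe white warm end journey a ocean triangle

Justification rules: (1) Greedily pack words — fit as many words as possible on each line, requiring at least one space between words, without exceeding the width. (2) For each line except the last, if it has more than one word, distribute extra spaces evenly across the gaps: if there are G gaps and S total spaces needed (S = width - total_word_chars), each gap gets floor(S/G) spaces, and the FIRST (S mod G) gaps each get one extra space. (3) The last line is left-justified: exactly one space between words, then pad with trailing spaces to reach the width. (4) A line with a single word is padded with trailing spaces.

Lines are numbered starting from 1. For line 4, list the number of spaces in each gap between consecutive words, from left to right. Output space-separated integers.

Line 1: ['good', 'paper'] (min_width=10, slack=4)
Line 2: ['standard', 'bear'] (min_width=13, slack=1)
Line 3: ['universe', 'white'] (min_width=14, slack=0)
Line 4: ['warm', 'end'] (min_width=8, slack=6)
Line 5: ['journey', 'a'] (min_width=9, slack=5)
Line 6: ['ocean', 'triangle'] (min_width=14, slack=0)

Answer: 7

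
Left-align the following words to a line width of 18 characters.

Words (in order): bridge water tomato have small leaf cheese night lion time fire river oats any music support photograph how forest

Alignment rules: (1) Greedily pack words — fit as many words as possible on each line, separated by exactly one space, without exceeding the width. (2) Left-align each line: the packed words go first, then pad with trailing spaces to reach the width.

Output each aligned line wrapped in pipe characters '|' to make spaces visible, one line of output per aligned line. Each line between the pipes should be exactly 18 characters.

Answer: |bridge water      |
|tomato have small |
|leaf cheese night |
|lion time fire    |
|river oats any    |
|music support     |
|photograph how    |
|forest            |

Derivation:
Line 1: ['bridge', 'water'] (min_width=12, slack=6)
Line 2: ['tomato', 'have', 'small'] (min_width=17, slack=1)
Line 3: ['leaf', 'cheese', 'night'] (min_width=17, slack=1)
Line 4: ['lion', 'time', 'fire'] (min_width=14, slack=4)
Line 5: ['river', 'oats', 'any'] (min_width=14, slack=4)
Line 6: ['music', 'support'] (min_width=13, slack=5)
Line 7: ['photograph', 'how'] (min_width=14, slack=4)
Line 8: ['forest'] (min_width=6, slack=12)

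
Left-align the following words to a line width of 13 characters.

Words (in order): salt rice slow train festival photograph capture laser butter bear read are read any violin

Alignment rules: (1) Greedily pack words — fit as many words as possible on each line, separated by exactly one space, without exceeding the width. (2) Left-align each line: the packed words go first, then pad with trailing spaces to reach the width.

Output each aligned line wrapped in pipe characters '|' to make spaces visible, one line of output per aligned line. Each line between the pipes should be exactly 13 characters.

Answer: |salt rice    |
|slow train   |
|festival     |
|photograph   |
|capture laser|
|butter bear  |
|read are read|
|any violin   |

Derivation:
Line 1: ['salt', 'rice'] (min_width=9, slack=4)
Line 2: ['slow', 'train'] (min_width=10, slack=3)
Line 3: ['festival'] (min_width=8, slack=5)
Line 4: ['photograph'] (min_width=10, slack=3)
Line 5: ['capture', 'laser'] (min_width=13, slack=0)
Line 6: ['butter', 'bear'] (min_width=11, slack=2)
Line 7: ['read', 'are', 'read'] (min_width=13, slack=0)
Line 8: ['any', 'violin'] (min_width=10, slack=3)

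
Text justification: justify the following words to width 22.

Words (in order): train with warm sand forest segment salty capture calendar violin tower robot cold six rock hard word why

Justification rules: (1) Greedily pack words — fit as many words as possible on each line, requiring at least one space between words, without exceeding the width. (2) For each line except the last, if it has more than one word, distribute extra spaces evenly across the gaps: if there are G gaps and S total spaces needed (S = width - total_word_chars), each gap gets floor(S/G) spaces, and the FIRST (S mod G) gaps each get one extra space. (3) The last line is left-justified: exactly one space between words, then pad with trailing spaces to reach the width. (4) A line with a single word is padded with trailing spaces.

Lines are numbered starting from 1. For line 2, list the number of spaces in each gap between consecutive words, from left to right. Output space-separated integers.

Line 1: ['train', 'with', 'warm', 'sand'] (min_width=20, slack=2)
Line 2: ['forest', 'segment', 'salty'] (min_width=20, slack=2)
Line 3: ['capture', 'calendar'] (min_width=16, slack=6)
Line 4: ['violin', 'tower', 'robot'] (min_width=18, slack=4)
Line 5: ['cold', 'six', 'rock', 'hard'] (min_width=18, slack=4)
Line 6: ['word', 'why'] (min_width=8, slack=14)

Answer: 2 2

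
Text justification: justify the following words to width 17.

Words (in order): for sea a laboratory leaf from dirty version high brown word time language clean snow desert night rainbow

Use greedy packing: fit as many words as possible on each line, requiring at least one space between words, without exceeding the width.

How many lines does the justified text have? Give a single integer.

Answer: 8

Derivation:
Line 1: ['for', 'sea', 'a'] (min_width=9, slack=8)
Line 2: ['laboratory', 'leaf'] (min_width=15, slack=2)
Line 3: ['from', 'dirty'] (min_width=10, slack=7)
Line 4: ['version', 'high'] (min_width=12, slack=5)
Line 5: ['brown', 'word', 'time'] (min_width=15, slack=2)
Line 6: ['language', 'clean'] (min_width=14, slack=3)
Line 7: ['snow', 'desert', 'night'] (min_width=17, slack=0)
Line 8: ['rainbow'] (min_width=7, slack=10)
Total lines: 8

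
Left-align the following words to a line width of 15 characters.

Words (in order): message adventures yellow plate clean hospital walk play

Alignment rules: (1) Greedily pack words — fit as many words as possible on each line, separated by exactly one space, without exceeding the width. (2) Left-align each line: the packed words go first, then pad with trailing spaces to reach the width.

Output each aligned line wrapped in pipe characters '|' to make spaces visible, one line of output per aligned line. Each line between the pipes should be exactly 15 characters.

Line 1: ['message'] (min_width=7, slack=8)
Line 2: ['adventures'] (min_width=10, slack=5)
Line 3: ['yellow', 'plate'] (min_width=12, slack=3)
Line 4: ['clean', 'hospital'] (min_width=14, slack=1)
Line 5: ['walk', 'play'] (min_width=9, slack=6)

Answer: |message        |
|adventures     |
|yellow plate   |
|clean hospital |
|walk play      |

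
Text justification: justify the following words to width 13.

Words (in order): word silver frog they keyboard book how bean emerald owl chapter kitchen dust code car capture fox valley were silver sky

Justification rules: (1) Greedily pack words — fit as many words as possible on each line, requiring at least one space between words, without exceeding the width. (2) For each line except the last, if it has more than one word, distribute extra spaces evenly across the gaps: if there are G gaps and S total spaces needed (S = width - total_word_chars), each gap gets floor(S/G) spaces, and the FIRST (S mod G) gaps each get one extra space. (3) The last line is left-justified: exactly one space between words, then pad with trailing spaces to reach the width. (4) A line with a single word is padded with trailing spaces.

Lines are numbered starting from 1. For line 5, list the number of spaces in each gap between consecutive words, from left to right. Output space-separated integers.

Answer: 3

Derivation:
Line 1: ['word', 'silver'] (min_width=11, slack=2)
Line 2: ['frog', 'they'] (min_width=9, slack=4)
Line 3: ['keyboard', 'book'] (min_width=13, slack=0)
Line 4: ['how', 'bean'] (min_width=8, slack=5)
Line 5: ['emerald', 'owl'] (min_width=11, slack=2)
Line 6: ['chapter'] (min_width=7, slack=6)
Line 7: ['kitchen', 'dust'] (min_width=12, slack=1)
Line 8: ['code', 'car'] (min_width=8, slack=5)
Line 9: ['capture', 'fox'] (min_width=11, slack=2)
Line 10: ['valley', 'were'] (min_width=11, slack=2)
Line 11: ['silver', 'sky'] (min_width=10, slack=3)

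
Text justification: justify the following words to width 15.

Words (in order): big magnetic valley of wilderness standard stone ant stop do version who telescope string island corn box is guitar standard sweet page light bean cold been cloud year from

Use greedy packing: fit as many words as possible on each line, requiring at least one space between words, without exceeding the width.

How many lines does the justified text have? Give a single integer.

Line 1: ['big', 'magnetic'] (min_width=12, slack=3)
Line 2: ['valley', 'of'] (min_width=9, slack=6)
Line 3: ['wilderness'] (min_width=10, slack=5)
Line 4: ['standard', 'stone'] (min_width=14, slack=1)
Line 5: ['ant', 'stop', 'do'] (min_width=11, slack=4)
Line 6: ['version', 'who'] (min_width=11, slack=4)
Line 7: ['telescope'] (min_width=9, slack=6)
Line 8: ['string', 'island'] (min_width=13, slack=2)
Line 9: ['corn', 'box', 'is'] (min_width=11, slack=4)
Line 10: ['guitar', 'standard'] (min_width=15, slack=0)
Line 11: ['sweet', 'page'] (min_width=10, slack=5)
Line 12: ['light', 'bean', 'cold'] (min_width=15, slack=0)
Line 13: ['been', 'cloud', 'year'] (min_width=15, slack=0)
Line 14: ['from'] (min_width=4, slack=11)
Total lines: 14

Answer: 14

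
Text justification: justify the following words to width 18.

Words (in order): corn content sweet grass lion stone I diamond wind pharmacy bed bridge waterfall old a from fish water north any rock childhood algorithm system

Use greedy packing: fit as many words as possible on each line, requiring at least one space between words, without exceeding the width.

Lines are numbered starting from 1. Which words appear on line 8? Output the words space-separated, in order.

Answer: rock childhood

Derivation:
Line 1: ['corn', 'content', 'sweet'] (min_width=18, slack=0)
Line 2: ['grass', 'lion', 'stone', 'I'] (min_width=18, slack=0)
Line 3: ['diamond', 'wind'] (min_width=12, slack=6)
Line 4: ['pharmacy', 'bed'] (min_width=12, slack=6)
Line 5: ['bridge', 'waterfall'] (min_width=16, slack=2)
Line 6: ['old', 'a', 'from', 'fish'] (min_width=15, slack=3)
Line 7: ['water', 'north', 'any'] (min_width=15, slack=3)
Line 8: ['rock', 'childhood'] (min_width=14, slack=4)
Line 9: ['algorithm', 'system'] (min_width=16, slack=2)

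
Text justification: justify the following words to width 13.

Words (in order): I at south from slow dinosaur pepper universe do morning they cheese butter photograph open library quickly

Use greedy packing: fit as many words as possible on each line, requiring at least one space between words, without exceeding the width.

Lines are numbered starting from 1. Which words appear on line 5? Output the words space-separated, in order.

Answer: universe do

Derivation:
Line 1: ['I', 'at', 'south'] (min_width=10, slack=3)
Line 2: ['from', 'slow'] (min_width=9, slack=4)
Line 3: ['dinosaur'] (min_width=8, slack=5)
Line 4: ['pepper'] (min_width=6, slack=7)
Line 5: ['universe', 'do'] (min_width=11, slack=2)
Line 6: ['morning', 'they'] (min_width=12, slack=1)
Line 7: ['cheese', 'butter'] (min_width=13, slack=0)
Line 8: ['photograph'] (min_width=10, slack=3)
Line 9: ['open', 'library'] (min_width=12, slack=1)
Line 10: ['quickly'] (min_width=7, slack=6)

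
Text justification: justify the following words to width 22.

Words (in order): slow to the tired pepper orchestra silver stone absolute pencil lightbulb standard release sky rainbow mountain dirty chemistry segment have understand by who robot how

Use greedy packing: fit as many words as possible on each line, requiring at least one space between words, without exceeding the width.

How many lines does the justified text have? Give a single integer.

Line 1: ['slow', 'to', 'the', 'tired'] (min_width=17, slack=5)
Line 2: ['pepper', 'orchestra'] (min_width=16, slack=6)
Line 3: ['silver', 'stone', 'absolute'] (min_width=21, slack=1)
Line 4: ['pencil', 'lightbulb'] (min_width=16, slack=6)
Line 5: ['standard', 'release', 'sky'] (min_width=20, slack=2)
Line 6: ['rainbow', 'mountain', 'dirty'] (min_width=22, slack=0)
Line 7: ['chemistry', 'segment', 'have'] (min_width=22, slack=0)
Line 8: ['understand', 'by', 'who'] (min_width=17, slack=5)
Line 9: ['robot', 'how'] (min_width=9, slack=13)
Total lines: 9

Answer: 9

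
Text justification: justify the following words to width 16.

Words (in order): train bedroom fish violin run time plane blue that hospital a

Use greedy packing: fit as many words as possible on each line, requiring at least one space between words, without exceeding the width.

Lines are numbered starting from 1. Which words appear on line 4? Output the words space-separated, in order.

Answer: that hospital a

Derivation:
Line 1: ['train', 'bedroom'] (min_width=13, slack=3)
Line 2: ['fish', 'violin', 'run'] (min_width=15, slack=1)
Line 3: ['time', 'plane', 'blue'] (min_width=15, slack=1)
Line 4: ['that', 'hospital', 'a'] (min_width=15, slack=1)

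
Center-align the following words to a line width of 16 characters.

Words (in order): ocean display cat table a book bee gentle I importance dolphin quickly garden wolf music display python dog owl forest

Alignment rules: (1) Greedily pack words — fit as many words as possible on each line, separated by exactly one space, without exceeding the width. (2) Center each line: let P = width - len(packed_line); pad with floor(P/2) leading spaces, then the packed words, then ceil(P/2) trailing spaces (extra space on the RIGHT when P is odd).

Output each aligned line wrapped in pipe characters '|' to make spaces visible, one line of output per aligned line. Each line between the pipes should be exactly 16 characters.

Line 1: ['ocean', 'display'] (min_width=13, slack=3)
Line 2: ['cat', 'table', 'a', 'book'] (min_width=16, slack=0)
Line 3: ['bee', 'gentle', 'I'] (min_width=12, slack=4)
Line 4: ['importance'] (min_width=10, slack=6)
Line 5: ['dolphin', 'quickly'] (min_width=15, slack=1)
Line 6: ['garden', 'wolf'] (min_width=11, slack=5)
Line 7: ['music', 'display'] (min_width=13, slack=3)
Line 8: ['python', 'dog', 'owl'] (min_width=14, slack=2)
Line 9: ['forest'] (min_width=6, slack=10)

Answer: | ocean display  |
|cat table a book|
|  bee gentle I  |
|   importance   |
|dolphin quickly |
|  garden wolf   |
| music display  |
| python dog owl |
|     forest     |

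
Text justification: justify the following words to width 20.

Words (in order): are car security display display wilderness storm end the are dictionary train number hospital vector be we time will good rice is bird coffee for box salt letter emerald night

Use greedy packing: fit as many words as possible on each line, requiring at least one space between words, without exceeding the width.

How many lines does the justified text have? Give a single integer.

Line 1: ['are', 'car', 'security'] (min_width=16, slack=4)
Line 2: ['display', 'display'] (min_width=15, slack=5)
Line 3: ['wilderness', 'storm', 'end'] (min_width=20, slack=0)
Line 4: ['the', 'are', 'dictionary'] (min_width=18, slack=2)
Line 5: ['train', 'number'] (min_width=12, slack=8)
Line 6: ['hospital', 'vector', 'be'] (min_width=18, slack=2)
Line 7: ['we', 'time', 'will', 'good'] (min_width=17, slack=3)
Line 8: ['rice', 'is', 'bird', 'coffee'] (min_width=19, slack=1)
Line 9: ['for', 'box', 'salt', 'letter'] (min_width=19, slack=1)
Line 10: ['emerald', 'night'] (min_width=13, slack=7)
Total lines: 10

Answer: 10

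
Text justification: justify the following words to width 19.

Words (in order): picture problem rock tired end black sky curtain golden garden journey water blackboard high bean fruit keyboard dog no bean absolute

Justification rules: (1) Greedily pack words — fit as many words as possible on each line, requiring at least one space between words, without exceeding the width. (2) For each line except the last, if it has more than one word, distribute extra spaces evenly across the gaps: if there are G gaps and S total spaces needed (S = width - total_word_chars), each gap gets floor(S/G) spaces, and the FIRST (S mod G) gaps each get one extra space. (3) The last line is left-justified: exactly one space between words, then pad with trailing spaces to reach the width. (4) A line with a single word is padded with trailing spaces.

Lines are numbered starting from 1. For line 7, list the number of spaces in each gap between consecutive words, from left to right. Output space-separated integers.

Answer: 1 1

Derivation:
Line 1: ['picture', 'problem'] (min_width=15, slack=4)
Line 2: ['rock', 'tired', 'end'] (min_width=14, slack=5)
Line 3: ['black', 'sky', 'curtain'] (min_width=17, slack=2)
Line 4: ['golden', 'garden'] (min_width=13, slack=6)
Line 5: ['journey', 'water'] (min_width=13, slack=6)
Line 6: ['blackboard', 'high'] (min_width=15, slack=4)
Line 7: ['bean', 'fruit', 'keyboard'] (min_width=19, slack=0)
Line 8: ['dog', 'no', 'bean'] (min_width=11, slack=8)
Line 9: ['absolute'] (min_width=8, slack=11)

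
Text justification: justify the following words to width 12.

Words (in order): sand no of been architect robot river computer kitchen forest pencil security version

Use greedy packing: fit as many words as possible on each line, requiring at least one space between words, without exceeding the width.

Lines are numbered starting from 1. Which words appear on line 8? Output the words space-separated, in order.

Line 1: ['sand', 'no', 'of'] (min_width=10, slack=2)
Line 2: ['been'] (min_width=4, slack=8)
Line 3: ['architect'] (min_width=9, slack=3)
Line 4: ['robot', 'river'] (min_width=11, slack=1)
Line 5: ['computer'] (min_width=8, slack=4)
Line 6: ['kitchen'] (min_width=7, slack=5)
Line 7: ['forest'] (min_width=6, slack=6)
Line 8: ['pencil'] (min_width=6, slack=6)
Line 9: ['security'] (min_width=8, slack=4)
Line 10: ['version'] (min_width=7, slack=5)

Answer: pencil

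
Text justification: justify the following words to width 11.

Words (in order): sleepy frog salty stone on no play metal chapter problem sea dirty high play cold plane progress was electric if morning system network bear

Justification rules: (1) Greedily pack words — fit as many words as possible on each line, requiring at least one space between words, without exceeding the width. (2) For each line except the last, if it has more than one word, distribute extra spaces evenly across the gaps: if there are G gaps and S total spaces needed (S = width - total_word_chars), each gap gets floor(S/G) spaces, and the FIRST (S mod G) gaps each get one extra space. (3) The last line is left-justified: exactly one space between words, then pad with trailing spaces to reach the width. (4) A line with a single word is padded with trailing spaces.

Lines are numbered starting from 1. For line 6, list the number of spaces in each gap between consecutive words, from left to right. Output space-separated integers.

Line 1: ['sleepy', 'frog'] (min_width=11, slack=0)
Line 2: ['salty', 'stone'] (min_width=11, slack=0)
Line 3: ['on', 'no', 'play'] (min_width=10, slack=1)
Line 4: ['metal'] (min_width=5, slack=6)
Line 5: ['chapter'] (min_width=7, slack=4)
Line 6: ['problem', 'sea'] (min_width=11, slack=0)
Line 7: ['dirty', 'high'] (min_width=10, slack=1)
Line 8: ['play', 'cold'] (min_width=9, slack=2)
Line 9: ['plane'] (min_width=5, slack=6)
Line 10: ['progress'] (min_width=8, slack=3)
Line 11: ['was'] (min_width=3, slack=8)
Line 12: ['electric', 'if'] (min_width=11, slack=0)
Line 13: ['morning'] (min_width=7, slack=4)
Line 14: ['system'] (min_width=6, slack=5)
Line 15: ['network'] (min_width=7, slack=4)
Line 16: ['bear'] (min_width=4, slack=7)

Answer: 1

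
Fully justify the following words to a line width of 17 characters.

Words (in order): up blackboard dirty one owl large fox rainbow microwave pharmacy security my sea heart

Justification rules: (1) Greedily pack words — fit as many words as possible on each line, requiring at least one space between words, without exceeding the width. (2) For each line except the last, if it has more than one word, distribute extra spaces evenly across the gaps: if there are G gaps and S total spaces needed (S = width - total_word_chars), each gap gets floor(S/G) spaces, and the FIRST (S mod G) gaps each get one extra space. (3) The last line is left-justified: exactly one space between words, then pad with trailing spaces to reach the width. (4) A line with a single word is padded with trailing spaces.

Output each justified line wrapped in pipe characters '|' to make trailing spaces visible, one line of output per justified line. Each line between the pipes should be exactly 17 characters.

Line 1: ['up', 'blackboard'] (min_width=13, slack=4)
Line 2: ['dirty', 'one', 'owl'] (min_width=13, slack=4)
Line 3: ['large', 'fox', 'rainbow'] (min_width=17, slack=0)
Line 4: ['microwave'] (min_width=9, slack=8)
Line 5: ['pharmacy', 'security'] (min_width=17, slack=0)
Line 6: ['my', 'sea', 'heart'] (min_width=12, slack=5)

Answer: |up     blackboard|
|dirty   one   owl|
|large fox rainbow|
|microwave        |
|pharmacy security|
|my sea heart     |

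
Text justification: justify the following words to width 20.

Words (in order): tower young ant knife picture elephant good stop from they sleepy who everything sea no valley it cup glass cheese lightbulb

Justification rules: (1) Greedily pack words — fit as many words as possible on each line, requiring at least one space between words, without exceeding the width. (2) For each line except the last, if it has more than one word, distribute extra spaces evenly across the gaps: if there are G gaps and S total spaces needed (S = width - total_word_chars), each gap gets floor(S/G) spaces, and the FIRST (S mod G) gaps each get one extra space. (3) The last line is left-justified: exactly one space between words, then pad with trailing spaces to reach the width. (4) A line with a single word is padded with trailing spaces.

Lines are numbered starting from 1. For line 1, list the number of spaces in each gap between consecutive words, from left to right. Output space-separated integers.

Answer: 4 3

Derivation:
Line 1: ['tower', 'young', 'ant'] (min_width=15, slack=5)
Line 2: ['knife', 'picture'] (min_width=13, slack=7)
Line 3: ['elephant', 'good', 'stop'] (min_width=18, slack=2)
Line 4: ['from', 'they', 'sleepy', 'who'] (min_width=20, slack=0)
Line 5: ['everything', 'sea', 'no'] (min_width=17, slack=3)
Line 6: ['valley', 'it', 'cup', 'glass'] (min_width=19, slack=1)
Line 7: ['cheese', 'lightbulb'] (min_width=16, slack=4)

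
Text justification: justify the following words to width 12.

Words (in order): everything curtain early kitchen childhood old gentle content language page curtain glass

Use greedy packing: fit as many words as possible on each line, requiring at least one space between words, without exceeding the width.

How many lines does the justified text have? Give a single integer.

Answer: 10

Derivation:
Line 1: ['everything'] (min_width=10, slack=2)
Line 2: ['curtain'] (min_width=7, slack=5)
Line 3: ['early'] (min_width=5, slack=7)
Line 4: ['kitchen'] (min_width=7, slack=5)
Line 5: ['childhood'] (min_width=9, slack=3)
Line 6: ['old', 'gentle'] (min_width=10, slack=2)
Line 7: ['content'] (min_width=7, slack=5)
Line 8: ['language'] (min_width=8, slack=4)
Line 9: ['page', 'curtain'] (min_width=12, slack=0)
Line 10: ['glass'] (min_width=5, slack=7)
Total lines: 10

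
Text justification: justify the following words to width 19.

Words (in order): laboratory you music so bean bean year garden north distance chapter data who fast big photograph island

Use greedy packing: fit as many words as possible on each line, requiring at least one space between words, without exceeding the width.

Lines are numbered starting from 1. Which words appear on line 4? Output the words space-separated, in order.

Answer: distance chapter

Derivation:
Line 1: ['laboratory', 'you'] (min_width=14, slack=5)
Line 2: ['music', 'so', 'bean', 'bean'] (min_width=18, slack=1)
Line 3: ['year', 'garden', 'north'] (min_width=17, slack=2)
Line 4: ['distance', 'chapter'] (min_width=16, slack=3)
Line 5: ['data', 'who', 'fast', 'big'] (min_width=17, slack=2)
Line 6: ['photograph', 'island'] (min_width=17, slack=2)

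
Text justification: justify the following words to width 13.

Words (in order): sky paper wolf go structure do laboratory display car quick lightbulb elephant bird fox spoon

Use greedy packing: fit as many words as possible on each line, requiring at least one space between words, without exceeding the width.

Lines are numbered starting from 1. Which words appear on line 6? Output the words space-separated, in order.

Line 1: ['sky', 'paper'] (min_width=9, slack=4)
Line 2: ['wolf', 'go'] (min_width=7, slack=6)
Line 3: ['structure', 'do'] (min_width=12, slack=1)
Line 4: ['laboratory'] (min_width=10, slack=3)
Line 5: ['display', 'car'] (min_width=11, slack=2)
Line 6: ['quick'] (min_width=5, slack=8)
Line 7: ['lightbulb'] (min_width=9, slack=4)
Line 8: ['elephant', 'bird'] (min_width=13, slack=0)
Line 9: ['fox', 'spoon'] (min_width=9, slack=4)

Answer: quick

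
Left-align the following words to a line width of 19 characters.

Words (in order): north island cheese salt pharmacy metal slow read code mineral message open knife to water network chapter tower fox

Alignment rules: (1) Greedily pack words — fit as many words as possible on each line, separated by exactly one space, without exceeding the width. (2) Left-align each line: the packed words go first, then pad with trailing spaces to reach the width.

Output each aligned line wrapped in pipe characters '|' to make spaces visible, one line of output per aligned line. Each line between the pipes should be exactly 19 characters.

Line 1: ['north', 'island', 'cheese'] (min_width=19, slack=0)
Line 2: ['salt', 'pharmacy', 'metal'] (min_width=19, slack=0)
Line 3: ['slow', 'read', 'code'] (min_width=14, slack=5)
Line 4: ['mineral', 'message'] (min_width=15, slack=4)
Line 5: ['open', 'knife', 'to', 'water'] (min_width=19, slack=0)
Line 6: ['network', 'chapter'] (min_width=15, slack=4)
Line 7: ['tower', 'fox'] (min_width=9, slack=10)

Answer: |north island cheese|
|salt pharmacy metal|
|slow read code     |
|mineral message    |
|open knife to water|
|network chapter    |
|tower fox          |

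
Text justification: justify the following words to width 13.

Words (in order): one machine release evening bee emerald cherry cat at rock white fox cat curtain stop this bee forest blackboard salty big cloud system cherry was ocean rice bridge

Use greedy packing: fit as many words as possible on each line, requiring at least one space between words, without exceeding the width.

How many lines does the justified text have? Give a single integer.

Answer: 16

Derivation:
Line 1: ['one', 'machine'] (min_width=11, slack=2)
Line 2: ['release'] (min_width=7, slack=6)
Line 3: ['evening', 'bee'] (min_width=11, slack=2)
Line 4: ['emerald'] (min_width=7, slack=6)
Line 5: ['cherry', 'cat', 'at'] (min_width=13, slack=0)
Line 6: ['rock', 'white'] (min_width=10, slack=3)
Line 7: ['fox', 'cat'] (min_width=7, slack=6)
Line 8: ['curtain', 'stop'] (min_width=12, slack=1)
Line 9: ['this', 'bee'] (min_width=8, slack=5)
Line 10: ['forest'] (min_width=6, slack=7)
Line 11: ['blackboard'] (min_width=10, slack=3)
Line 12: ['salty', 'big'] (min_width=9, slack=4)
Line 13: ['cloud', 'system'] (min_width=12, slack=1)
Line 14: ['cherry', 'was'] (min_width=10, slack=3)
Line 15: ['ocean', 'rice'] (min_width=10, slack=3)
Line 16: ['bridge'] (min_width=6, slack=7)
Total lines: 16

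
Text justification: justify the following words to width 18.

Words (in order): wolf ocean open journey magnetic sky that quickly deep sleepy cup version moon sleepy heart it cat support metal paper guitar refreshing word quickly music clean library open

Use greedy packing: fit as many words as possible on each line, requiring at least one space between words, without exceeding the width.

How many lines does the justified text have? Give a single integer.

Answer: 11

Derivation:
Line 1: ['wolf', 'ocean', 'open'] (min_width=15, slack=3)
Line 2: ['journey', 'magnetic'] (min_width=16, slack=2)
Line 3: ['sky', 'that', 'quickly'] (min_width=16, slack=2)
Line 4: ['deep', 'sleepy', 'cup'] (min_width=15, slack=3)
Line 5: ['version', 'moon'] (min_width=12, slack=6)
Line 6: ['sleepy', 'heart', 'it'] (min_width=15, slack=3)
Line 7: ['cat', 'support', 'metal'] (min_width=17, slack=1)
Line 8: ['paper', 'guitar'] (min_width=12, slack=6)
Line 9: ['refreshing', 'word'] (min_width=15, slack=3)
Line 10: ['quickly', 'music'] (min_width=13, slack=5)
Line 11: ['clean', 'library', 'open'] (min_width=18, slack=0)
Total lines: 11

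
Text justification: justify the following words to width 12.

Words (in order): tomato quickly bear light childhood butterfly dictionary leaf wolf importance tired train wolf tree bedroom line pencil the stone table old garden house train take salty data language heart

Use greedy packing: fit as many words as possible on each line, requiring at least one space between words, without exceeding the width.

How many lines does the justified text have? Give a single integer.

Line 1: ['tomato'] (min_width=6, slack=6)
Line 2: ['quickly', 'bear'] (min_width=12, slack=0)
Line 3: ['light'] (min_width=5, slack=7)
Line 4: ['childhood'] (min_width=9, slack=3)
Line 5: ['butterfly'] (min_width=9, slack=3)
Line 6: ['dictionary'] (min_width=10, slack=2)
Line 7: ['leaf', 'wolf'] (min_width=9, slack=3)
Line 8: ['importance'] (min_width=10, slack=2)
Line 9: ['tired', 'train'] (min_width=11, slack=1)
Line 10: ['wolf', 'tree'] (min_width=9, slack=3)
Line 11: ['bedroom', 'line'] (min_width=12, slack=0)
Line 12: ['pencil', 'the'] (min_width=10, slack=2)
Line 13: ['stone', 'table'] (min_width=11, slack=1)
Line 14: ['old', 'garden'] (min_width=10, slack=2)
Line 15: ['house', 'train'] (min_width=11, slack=1)
Line 16: ['take', 'salty'] (min_width=10, slack=2)
Line 17: ['data'] (min_width=4, slack=8)
Line 18: ['language'] (min_width=8, slack=4)
Line 19: ['heart'] (min_width=5, slack=7)
Total lines: 19

Answer: 19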